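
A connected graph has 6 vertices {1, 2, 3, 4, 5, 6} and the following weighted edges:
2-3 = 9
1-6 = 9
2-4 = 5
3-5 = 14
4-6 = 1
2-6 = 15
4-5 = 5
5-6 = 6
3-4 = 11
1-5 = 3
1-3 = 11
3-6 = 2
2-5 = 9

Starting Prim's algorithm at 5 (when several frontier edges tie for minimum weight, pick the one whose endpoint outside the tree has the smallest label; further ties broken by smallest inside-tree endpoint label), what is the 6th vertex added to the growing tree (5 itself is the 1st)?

Prim's algorithm from 5:
Step 1: frontier [1-5 3, 4-5 5, 5-6 6, 2-5 9, 3-5 14] → take 1-5 (3); add 1.
Step 2: frontier [1-6 9, 1-3 11, 4-5 5, 5-6 6, 2-5 9, 3-5 14] → take 4-5 (5); add 4.
Step 3: frontier [1-6 9, 1-3 11, 4-6 1, 2-4 5, 3-4 11, 5-6 6, 2-5 9, 3-5 14] → take 4-6 (1); add 6.
Step 4: frontier [1-3 11, 2-4 5, 3-4 11, 2-5 9, 3-5 14, 3-6 2, 2-6 15] → take 3-6 (2); add 3.
Step 5: frontier [2-3 9, 2-4 5, 2-5 9, 2-6 15] → take 2-4 (5); add 2.
Vertex order: 5, 1, 4, 6, 3, 2. The 6th vertex is 2.

2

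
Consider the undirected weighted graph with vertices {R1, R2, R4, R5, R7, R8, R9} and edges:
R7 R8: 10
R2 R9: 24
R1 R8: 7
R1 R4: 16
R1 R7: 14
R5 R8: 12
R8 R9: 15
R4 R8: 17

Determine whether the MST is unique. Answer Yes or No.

Kruskal's algorithm — process edges by increasing weight (ties by edge label):
R1 R8 (7): add — endpoints in different components.
R7 R8 (10): add — endpoints in different components.
R5 R8 (12): add — endpoints in different components.
R1 R7 (14): skip — R7 and R1 already connected.
R8 R9 (15): add — endpoints in different components.
R1 R4 (16): add — endpoints in different components.
R4 R8 (17): skip — R8 and R4 already connected.
R2 R9 (24): add — endpoints in different components.
Every non-tree edge has weight strictly greater than the heaviest edge on the tree path between its endpoints, so the MST is unique.

Yes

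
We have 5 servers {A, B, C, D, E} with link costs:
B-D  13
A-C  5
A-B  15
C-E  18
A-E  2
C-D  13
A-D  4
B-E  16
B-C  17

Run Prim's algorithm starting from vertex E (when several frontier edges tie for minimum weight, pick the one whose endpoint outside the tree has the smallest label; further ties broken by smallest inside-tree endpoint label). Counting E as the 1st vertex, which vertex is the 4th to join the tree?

Grow the tree from E using Prim:
Step 1: cheapest edge leaving the tree is A-E (2); add A.
Step 2: cheapest edge leaving the tree is A-D (4); add D.
Step 3: cheapest edge leaving the tree is A-C (5); add C.
Step 4: cheapest edge leaving the tree is B-D (13); add B.
Vertex order: E, A, D, C, B. The 4th vertex is C.

C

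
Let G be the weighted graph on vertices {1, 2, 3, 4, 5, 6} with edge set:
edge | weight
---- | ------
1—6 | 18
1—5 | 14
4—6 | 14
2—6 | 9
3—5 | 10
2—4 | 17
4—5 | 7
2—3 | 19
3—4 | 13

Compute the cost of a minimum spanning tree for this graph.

54

Prim, starting at 2.
Step 1: frontier [2—6 9, 2—4 17, 2—3 19] → take 2—6 (9); add 6.
Step 2: frontier [2—4 17, 2—3 19, 4—6 14, 1—6 18] → take 4—6 (14); add 4.
Step 3: frontier [2—3 19, 4—5 7, 3—4 13, 1—6 18] → take 4—5 (7); add 5.
Step 4: frontier [2—3 19, 3—4 13, 3—5 10, 1—5 14, 1—6 18] → take 3—5 (10); add 3.
Step 5: frontier [1—5 14, 1—6 18] → take 1—5 (14); add 1.
MST edges: 2—6, 4—6, 4—5, 3—5, 1—5; total weight 9+14+7+10+14 = 54.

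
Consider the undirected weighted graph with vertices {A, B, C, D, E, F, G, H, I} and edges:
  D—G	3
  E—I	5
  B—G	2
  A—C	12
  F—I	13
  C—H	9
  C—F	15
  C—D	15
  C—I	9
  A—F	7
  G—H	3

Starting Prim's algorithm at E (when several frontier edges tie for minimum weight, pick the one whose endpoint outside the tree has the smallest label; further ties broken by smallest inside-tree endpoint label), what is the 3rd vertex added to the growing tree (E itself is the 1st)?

Prim, starting at E.
Step 1: cheapest edge leaving the tree is E—I (5); add I.
Step 2: cheapest edge leaving the tree is C—I (9); add C.
Step 3: cheapest edge leaving the tree is C—H (9); add H.
Step 4: cheapest edge leaving the tree is G—H (3); add G.
Step 5: cheapest edge leaving the tree is B—G (2); add B.
Step 6: cheapest edge leaving the tree is D—G (3); add D.
Step 7: cheapest edge leaving the tree is A—C (12); add A.
Step 8: cheapest edge leaving the tree is A—F (7); add F.
Vertex order: E, I, C, H, G, B, D, A, F. The 3rd vertex is C.

C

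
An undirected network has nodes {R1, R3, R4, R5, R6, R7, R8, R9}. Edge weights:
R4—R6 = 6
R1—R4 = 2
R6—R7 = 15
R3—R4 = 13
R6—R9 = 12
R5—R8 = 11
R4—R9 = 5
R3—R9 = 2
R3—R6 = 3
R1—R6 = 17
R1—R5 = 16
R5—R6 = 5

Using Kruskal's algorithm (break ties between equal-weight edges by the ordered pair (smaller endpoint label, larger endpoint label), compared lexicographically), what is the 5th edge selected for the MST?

R5-R6

Kruskal's algorithm — process edges by increasing weight (ties by edge label):
R1—R4 (2): add — endpoints in different components.
R3—R9 (2): add — endpoints in different components.
R3—R6 (3): add — endpoints in different components.
R4—R9 (5): add — endpoints in different components.
R5—R6 (5): add — endpoints in different components.
R4—R6 (6): skip — R4 and R6 already connected.
R5—R8 (11): add — endpoints in different components.
R6—R9 (12): skip — R9 and R6 already connected.
R3—R4 (13): skip — R3 and R4 already connected.
R6—R7 (15): add — endpoints in different components.
The 5th edge added is R5—R6.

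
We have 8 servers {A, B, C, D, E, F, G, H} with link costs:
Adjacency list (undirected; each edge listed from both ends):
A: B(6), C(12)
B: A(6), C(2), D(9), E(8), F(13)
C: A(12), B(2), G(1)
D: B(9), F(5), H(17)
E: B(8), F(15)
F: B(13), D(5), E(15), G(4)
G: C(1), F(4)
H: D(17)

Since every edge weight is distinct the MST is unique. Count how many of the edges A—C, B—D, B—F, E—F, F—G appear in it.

Sort edges by weight, then run Kruskal:
C—G (1): add — endpoints in different components.
B—C (2): add — endpoints in different components.
F—G (4): add — endpoints in different components.
D—F (5): add — endpoints in different components.
A—B (6): add — endpoints in different components.
B—E (8): add — endpoints in different components.
B—D (9): skip — B and D already connected.
A—C (12): skip — A and C already connected.
B—F (13): skip — B and F already connected.
E—F (15): skip — E and F already connected.
D—H (17): add — endpoints in different components.
MST edge set: {C—G, B—C, F—G, D—F, A—B, B—E, D—H}.
Of the listed edges, {F—G} are in the MST → 1.

1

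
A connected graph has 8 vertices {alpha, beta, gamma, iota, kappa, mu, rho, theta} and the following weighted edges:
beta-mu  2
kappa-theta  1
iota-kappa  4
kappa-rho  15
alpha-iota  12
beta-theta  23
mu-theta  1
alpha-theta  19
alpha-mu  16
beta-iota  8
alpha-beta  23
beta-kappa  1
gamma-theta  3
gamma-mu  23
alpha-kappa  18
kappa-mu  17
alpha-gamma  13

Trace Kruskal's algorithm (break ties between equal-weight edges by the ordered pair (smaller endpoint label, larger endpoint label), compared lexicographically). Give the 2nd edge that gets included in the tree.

kappa-theta

Kruskal's algorithm — process edges by increasing weight (ties by edge label):
beta-kappa (1): add — endpoints in different components.
kappa-theta (1): add — endpoints in different components.
mu-theta (1): add — endpoints in different components.
beta-mu (2): skip — beta and mu already connected.
gamma-theta (3): add — endpoints in different components.
iota-kappa (4): add — endpoints in different components.
beta-iota (8): skip — iota and beta already connected.
alpha-iota (12): add — endpoints in different components.
alpha-gamma (13): skip — alpha and gamma already connected.
kappa-rho (15): add — endpoints in different components.
The 2nd edge added is kappa-theta.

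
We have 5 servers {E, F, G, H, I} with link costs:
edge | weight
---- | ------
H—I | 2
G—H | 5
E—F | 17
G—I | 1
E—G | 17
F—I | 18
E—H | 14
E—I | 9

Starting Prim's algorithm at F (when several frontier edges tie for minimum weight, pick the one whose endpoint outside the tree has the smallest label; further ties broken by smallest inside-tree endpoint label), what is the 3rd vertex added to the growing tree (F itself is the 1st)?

I

Prim's algorithm from F:
Step 1: cheapest edge leaving the tree is E—F (17); add E.
Step 2: cheapest edge leaving the tree is E—I (9); add I.
Step 3: cheapest edge leaving the tree is G—I (1); add G.
Step 4: cheapest edge leaving the tree is H—I (2); add H.
Vertex order: F, E, I, G, H. The 3rd vertex is I.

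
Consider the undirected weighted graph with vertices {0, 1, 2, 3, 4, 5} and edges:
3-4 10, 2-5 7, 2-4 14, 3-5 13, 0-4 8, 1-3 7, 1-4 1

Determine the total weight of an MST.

36

Kruskal's algorithm — process edges by increasing weight (ties by edge label):
1-4 (1): add — endpoints in different components.
1-3 (7): add — endpoints in different components.
2-5 (7): add — endpoints in different components.
0-4 (8): add — endpoints in different components.
3-4 (10): skip — 3 and 4 already connected.
3-5 (13): add — endpoints in different components.
MST edges: 1-4, 1-3, 2-5, 0-4, 3-5; total weight 1+7+7+8+13 = 36.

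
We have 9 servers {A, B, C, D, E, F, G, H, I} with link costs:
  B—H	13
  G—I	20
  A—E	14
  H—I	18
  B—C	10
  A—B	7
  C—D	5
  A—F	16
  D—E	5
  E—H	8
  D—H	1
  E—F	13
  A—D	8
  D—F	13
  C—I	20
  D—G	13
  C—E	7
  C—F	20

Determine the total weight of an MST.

70

Kruskal's algorithm — process edges by increasing weight (ties by edge label):
D—H (1): add — endpoints in different components.
C—D (5): add — endpoints in different components.
D—E (5): add — endpoints in different components.
A—B (7): add — endpoints in different components.
C—E (7): skip — C and E already connected.
A—D (8): add — endpoints in different components.
E—H (8): skip — E and H already connected.
B—C (10): skip — B and C already connected.
B—H (13): skip — B and H already connected.
D—F (13): add — endpoints in different components.
D—G (13): add — endpoints in different components.
E—F (13): skip — E and F already connected.
A—E (14): skip — A and E already connected.
A—F (16): skip — A and F already connected.
H—I (18): add — endpoints in different components.
MST edges: D—H, C—D, D—E, A—B, A—D, D—F, D—G, H—I; total weight 1+5+5+7+8+13+13+18 = 70.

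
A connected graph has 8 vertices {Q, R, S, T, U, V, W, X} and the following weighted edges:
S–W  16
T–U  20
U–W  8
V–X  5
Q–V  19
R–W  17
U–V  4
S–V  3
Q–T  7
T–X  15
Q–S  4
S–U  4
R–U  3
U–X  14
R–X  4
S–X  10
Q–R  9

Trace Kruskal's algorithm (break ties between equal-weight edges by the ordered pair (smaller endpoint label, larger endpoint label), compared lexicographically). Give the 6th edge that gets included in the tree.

Q-T

Sort edges by weight, then run Kruskal:
R–U (3): add — endpoints in different components.
S–V (3): add — endpoints in different components.
Q–S (4): add — endpoints in different components.
R–X (4): add — endpoints in different components.
S–U (4): add — endpoints in different components.
U–V (4): skip — U and V already connected.
V–X (5): skip — V and X already connected.
Q–T (7): add — endpoints in different components.
U–W (8): add — endpoints in different components.
The 6th edge added is Q–T.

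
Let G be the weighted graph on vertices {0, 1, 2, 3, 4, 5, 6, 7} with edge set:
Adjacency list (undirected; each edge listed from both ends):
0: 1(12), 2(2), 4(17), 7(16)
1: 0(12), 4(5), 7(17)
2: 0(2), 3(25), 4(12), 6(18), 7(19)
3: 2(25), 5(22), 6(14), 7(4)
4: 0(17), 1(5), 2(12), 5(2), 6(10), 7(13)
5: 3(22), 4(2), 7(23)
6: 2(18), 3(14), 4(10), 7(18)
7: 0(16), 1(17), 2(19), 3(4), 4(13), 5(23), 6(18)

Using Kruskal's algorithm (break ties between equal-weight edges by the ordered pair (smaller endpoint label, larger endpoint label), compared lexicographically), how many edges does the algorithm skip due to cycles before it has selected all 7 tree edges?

Kruskal's algorithm — process edges by increasing weight (ties by edge label):
0—2 (2): add — endpoints in different components.
4—5 (2): add — endpoints in different components.
3—7 (4): add — endpoints in different components.
1—4 (5): add — endpoints in different components.
4—6 (10): add — endpoints in different components.
0—1 (12): add — endpoints in different components.
2—4 (12): skip — 2 and 4 already connected.
4—7 (13): add — endpoints in different components.
Edges rejected before the tree was complete: 1.

1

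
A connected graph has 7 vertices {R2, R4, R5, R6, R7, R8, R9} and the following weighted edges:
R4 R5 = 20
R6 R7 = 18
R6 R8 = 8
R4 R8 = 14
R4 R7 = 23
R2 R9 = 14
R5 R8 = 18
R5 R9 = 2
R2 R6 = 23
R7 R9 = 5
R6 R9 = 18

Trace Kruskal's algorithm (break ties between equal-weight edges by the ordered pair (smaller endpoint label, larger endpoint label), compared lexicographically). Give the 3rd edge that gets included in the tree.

R6-R8

Kruskal's algorithm — process edges by increasing weight (ties by edge label):
R5 R9 (2): add. Components now {R6} {R5,R9} {R7} {R4} {R8} {R2}
R7 R9 (5): add. Components now {R6} {R5,R7,R9} {R4} {R8} {R2}
R6 R8 (8): add. Components now {R6,R8} {R5,R7,R9} {R4} {R2}
R2 R9 (14): add. Components now {R6,R8} {R2,R5,R7,R9} {R4}
R4 R8 (14): add. Components now {R4,R6,R8} {R2,R5,R7,R9}
R5 R8 (18): add. Components now {R2,R4,R5,R6,R7,R8,R9}
The 3rd edge added is R6 R8.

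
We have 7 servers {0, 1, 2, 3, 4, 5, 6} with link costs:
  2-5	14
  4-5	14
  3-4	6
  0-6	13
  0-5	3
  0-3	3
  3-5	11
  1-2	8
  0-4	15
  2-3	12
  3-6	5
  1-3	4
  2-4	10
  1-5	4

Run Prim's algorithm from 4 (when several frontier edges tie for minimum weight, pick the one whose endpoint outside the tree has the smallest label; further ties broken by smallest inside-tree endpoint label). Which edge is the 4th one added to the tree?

Grow the tree from 4 using Prim:
Step 1: frontier [3-4 6, 2-4 10, 4-5 14, 0-4 15] → take 3-4 (6); add 3.
Step 2: frontier [0-3 3, 1-3 4, 3-6 5, 3-5 11, 2-3 12, 2-4 10, 4-5 14, 0-4 15] → take 0-3 (3); add 0.
Step 3: frontier [0-5 3, 0-6 13, 1-3 4, 3-6 5, 3-5 11, 2-3 12, 2-4 10, 4-5 14] → take 0-5 (3); add 5.
Step 4: frontier [0-6 13, 1-3 4, 3-6 5, 2-3 12, 2-4 10, 1-5 4, 2-5 14] → take 1-3 (4); add 1.
Step 5: frontier [0-6 13, 1-2 8, 3-6 5, 2-3 12, 2-4 10, 2-5 14] → take 3-6 (5); add 6.
Step 6: frontier [1-2 8, 2-3 12, 2-4 10, 2-5 14] → take 1-2 (8); add 2.
The 4th edge added is 1-3.

1-3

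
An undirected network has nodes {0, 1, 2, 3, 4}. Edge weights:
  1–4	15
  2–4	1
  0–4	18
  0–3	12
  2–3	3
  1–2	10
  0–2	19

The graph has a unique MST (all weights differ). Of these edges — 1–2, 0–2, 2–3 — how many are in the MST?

2

Kruskal: consider edges lightest-first.
2–4 (1): add. Components now {0} {1} {2,4} {3}
2–3 (3): add. Components now {0} {1} {2,3,4}
1–2 (10): add. Components now {0} {1,2,3,4}
0–3 (12): add. Components now {0,1,2,3,4}
MST edge set: {2–4, 2–3, 1–2, 0–3}.
Of the listed edges, {1–2, 2–3} are in the MST → 2.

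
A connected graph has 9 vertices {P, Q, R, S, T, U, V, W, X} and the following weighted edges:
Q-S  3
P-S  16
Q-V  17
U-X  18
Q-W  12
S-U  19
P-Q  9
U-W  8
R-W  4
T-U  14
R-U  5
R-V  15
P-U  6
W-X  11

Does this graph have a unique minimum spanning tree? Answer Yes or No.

Kruskal's algorithm — process edges by increasing weight (ties by edge label):
Q-S (3): add — endpoints in different components.
R-W (4): add — endpoints in different components.
R-U (5): add — endpoints in different components.
P-U (6): add — endpoints in different components.
U-W (8): skip — W and U already connected.
P-Q (9): add — endpoints in different components.
W-X (11): add — endpoints in different components.
Q-W (12): skip — W and Q already connected.
T-U (14): add — endpoints in different components.
R-V (15): add — endpoints in different components.
Every non-tree edge has weight strictly greater than the heaviest edge on the tree path between its endpoints, so the MST is unique.

Yes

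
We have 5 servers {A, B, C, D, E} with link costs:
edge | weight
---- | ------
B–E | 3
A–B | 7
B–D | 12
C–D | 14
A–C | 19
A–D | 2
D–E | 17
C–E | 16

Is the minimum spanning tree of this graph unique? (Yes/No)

Yes

Sort edges by weight, then run Kruskal:
A–D (2): add. Components now {A,D} {B} {C} {E}
B–E (3): add. Components now {A,D} {B,E} {C}
A–B (7): add. Components now {A,B,D,E} {C}
B–D (12): skip — B and D already connected.
C–D (14): add. Components now {A,B,C,D,E}
Every non-tree edge has weight strictly greater than the heaviest edge on the tree path between its endpoints, so the MST is unique.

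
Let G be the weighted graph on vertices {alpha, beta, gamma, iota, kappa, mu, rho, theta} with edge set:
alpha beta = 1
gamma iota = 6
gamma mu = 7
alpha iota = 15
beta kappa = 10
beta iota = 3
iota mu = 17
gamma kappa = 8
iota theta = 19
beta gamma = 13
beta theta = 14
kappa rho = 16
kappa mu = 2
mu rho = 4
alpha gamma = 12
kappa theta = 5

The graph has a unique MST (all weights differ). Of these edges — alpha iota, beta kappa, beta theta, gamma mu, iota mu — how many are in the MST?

1

Kruskal's algorithm — process edges by increasing weight (ties by edge label):
alpha beta (1): add — endpoints in different components.
kappa mu (2): add — endpoints in different components.
beta iota (3): add — endpoints in different components.
mu rho (4): add — endpoints in different components.
kappa theta (5): add — endpoints in different components.
gamma iota (6): add — endpoints in different components.
gamma mu (7): add — endpoints in different components.
MST edge set: {alpha beta, kappa mu, beta iota, mu rho, kappa theta, gamma iota, gamma mu}.
Of the listed edges, {gamma mu} are in the MST → 1.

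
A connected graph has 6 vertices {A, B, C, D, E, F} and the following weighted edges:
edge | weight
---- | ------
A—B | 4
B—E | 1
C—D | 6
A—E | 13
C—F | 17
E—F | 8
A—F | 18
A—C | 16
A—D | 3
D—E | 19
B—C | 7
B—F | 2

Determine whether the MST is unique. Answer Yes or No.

Yes

Kruskal: consider edges lightest-first.
B—E (1): add — endpoints in different components.
B—F (2): add — endpoints in different components.
A—D (3): add — endpoints in different components.
A—B (4): add — endpoints in different components.
C—D (6): add — endpoints in different components.
Every non-tree edge has weight strictly greater than the heaviest edge on the tree path between its endpoints, so the MST is unique.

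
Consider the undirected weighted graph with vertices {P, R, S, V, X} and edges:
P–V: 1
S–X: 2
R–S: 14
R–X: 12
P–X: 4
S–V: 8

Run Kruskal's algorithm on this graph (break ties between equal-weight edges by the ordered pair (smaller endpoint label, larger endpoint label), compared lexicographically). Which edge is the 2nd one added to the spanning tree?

Kruskal's algorithm — process edges by increasing weight (ties by edge label):
P–V (1): add — endpoints in different components.
S–X (2): add — endpoints in different components.
P–X (4): add — endpoints in different components.
S–V (8): skip — S and V already connected.
R–X (12): add — endpoints in different components.
The 2nd edge added is S–X.

S-X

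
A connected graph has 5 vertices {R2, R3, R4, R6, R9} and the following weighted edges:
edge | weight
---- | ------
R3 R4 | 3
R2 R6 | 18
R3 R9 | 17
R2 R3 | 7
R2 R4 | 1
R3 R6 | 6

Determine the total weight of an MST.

27

Kruskal's algorithm — process edges by increasing weight (ties by edge label):
R2 R4 (1): add. Components now {R6} {R3} {R2,R4} {R9}
R3 R4 (3): add. Components now {R6} {R2,R3,R4} {R9}
R3 R6 (6): add. Components now {R2,R3,R4,R6} {R9}
R2 R3 (7): skip — R3 and R2 already connected.
R3 R9 (17): add. Components now {R2,R3,R4,R6,R9}
MST edges: R2 R4, R3 R4, R3 R6, R3 R9; total weight 1+3+6+17 = 27.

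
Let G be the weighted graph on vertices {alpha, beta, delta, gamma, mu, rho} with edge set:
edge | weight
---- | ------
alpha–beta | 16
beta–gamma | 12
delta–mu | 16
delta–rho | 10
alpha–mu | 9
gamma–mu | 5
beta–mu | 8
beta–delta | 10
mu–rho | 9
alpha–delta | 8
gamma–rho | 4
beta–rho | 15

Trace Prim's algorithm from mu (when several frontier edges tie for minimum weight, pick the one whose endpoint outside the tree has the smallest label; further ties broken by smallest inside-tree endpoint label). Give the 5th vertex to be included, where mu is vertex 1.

Prim, starting at mu.
Step 1: frontier [gamma–mu 5, beta–mu 8, alpha–mu 9, mu–rho 9, delta–mu 16] → take gamma–mu (5); add gamma.
Step 2: frontier [gamma–rho 4, beta–gamma 12, beta–mu 8, alpha–mu 9, mu–rho 9, delta–mu 16] → take gamma–rho (4); add rho.
Step 3: frontier [beta–gamma 12, beta–mu 8, alpha–mu 9, delta–mu 16, delta–rho 10, beta–rho 15] → take beta–mu (8); add beta.
Step 4: frontier [beta–delta 10, alpha–beta 16, alpha–mu 9, delta–mu 16, delta–rho 10] → take alpha–mu (9); add alpha.
Step 5: frontier [alpha–delta 8, beta–delta 10, delta–mu 16, delta–rho 10] → take alpha–delta (8); add delta.
Vertex order: mu, gamma, rho, beta, alpha, delta. The 5th vertex is alpha.

alpha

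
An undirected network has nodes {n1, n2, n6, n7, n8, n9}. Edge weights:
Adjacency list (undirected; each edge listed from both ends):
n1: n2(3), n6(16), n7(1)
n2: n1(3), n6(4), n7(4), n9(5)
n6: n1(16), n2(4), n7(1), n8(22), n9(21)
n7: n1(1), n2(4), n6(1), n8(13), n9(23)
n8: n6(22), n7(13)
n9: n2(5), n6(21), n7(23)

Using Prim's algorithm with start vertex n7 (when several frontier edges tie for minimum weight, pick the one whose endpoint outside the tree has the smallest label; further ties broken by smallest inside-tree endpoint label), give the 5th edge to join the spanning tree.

n7-n8

Prim, starting at n7.
Step 1: cheapest edge leaving the tree is n1—n7 (1); add n1.
Step 2: cheapest edge leaving the tree is n6—n7 (1); add n6.
Step 3: cheapest edge leaving the tree is n1—n2 (3); add n2.
Step 4: cheapest edge leaving the tree is n2—n9 (5); add n9.
Step 5: cheapest edge leaving the tree is n7—n8 (13); add n8.
The 5th edge added is n7—n8.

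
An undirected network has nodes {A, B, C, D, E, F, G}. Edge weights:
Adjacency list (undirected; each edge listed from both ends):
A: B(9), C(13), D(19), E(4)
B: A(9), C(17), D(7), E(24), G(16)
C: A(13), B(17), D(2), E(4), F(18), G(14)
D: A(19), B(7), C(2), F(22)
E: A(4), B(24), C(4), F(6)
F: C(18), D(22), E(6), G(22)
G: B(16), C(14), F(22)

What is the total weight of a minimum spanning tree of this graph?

Prim, starting at G.
Step 1: cheapest edge leaving the tree is C G (14); add C.
Step 2: cheapest edge leaving the tree is C D (2); add D.
Step 3: cheapest edge leaving the tree is C E (4); add E.
Step 4: cheapest edge leaving the tree is A E (4); add A.
Step 5: cheapest edge leaving the tree is E F (6); add F.
Step 6: cheapest edge leaving the tree is B D (7); add B.
MST edges: C G, C D, C E, A E, E F, B D; total weight 14+2+4+4+6+7 = 37.

37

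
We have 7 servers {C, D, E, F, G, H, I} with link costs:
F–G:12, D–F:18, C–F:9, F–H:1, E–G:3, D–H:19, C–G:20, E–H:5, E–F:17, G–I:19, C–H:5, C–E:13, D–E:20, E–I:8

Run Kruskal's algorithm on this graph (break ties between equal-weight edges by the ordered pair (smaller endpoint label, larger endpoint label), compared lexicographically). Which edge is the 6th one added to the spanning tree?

Kruskal's algorithm — process edges by increasing weight (ties by edge label):
F–H (1): add — endpoints in different components.
E–G (3): add — endpoints in different components.
C–H (5): add — endpoints in different components.
E–H (5): add — endpoints in different components.
E–I (8): add — endpoints in different components.
C–F (9): skip — C and F already connected.
F–G (12): skip — F and G already connected.
C–E (13): skip — C and E already connected.
E–F (17): skip — E and F already connected.
D–F (18): add — endpoints in different components.
The 6th edge added is D–F.

D-F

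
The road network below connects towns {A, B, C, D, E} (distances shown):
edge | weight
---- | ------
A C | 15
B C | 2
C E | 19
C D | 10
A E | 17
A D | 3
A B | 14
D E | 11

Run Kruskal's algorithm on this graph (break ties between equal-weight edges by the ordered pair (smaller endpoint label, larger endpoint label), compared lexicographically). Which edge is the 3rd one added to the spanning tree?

Kruskal's algorithm — process edges by increasing weight (ties by edge label):
B C (2): add — endpoints in different components.
A D (3): add — endpoints in different components.
C D (10): add — endpoints in different components.
D E (11): add — endpoints in different components.
The 3rd edge added is C D.

C-D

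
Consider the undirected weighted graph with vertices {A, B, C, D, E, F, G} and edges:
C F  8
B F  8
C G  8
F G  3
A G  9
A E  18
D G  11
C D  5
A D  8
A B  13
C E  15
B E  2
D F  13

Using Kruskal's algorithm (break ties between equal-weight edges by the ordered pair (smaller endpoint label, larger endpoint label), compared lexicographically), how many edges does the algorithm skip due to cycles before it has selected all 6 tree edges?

0

Sort edges by weight, then run Kruskal:
B E (2): add. Components now {A} {B,E} {C} {D} {F} {G}
F G (3): add. Components now {A} {B,E} {C} {D} {F,G}
C D (5): add. Components now {A} {B,E} {C,D} {F,G}
A D (8): add. Components now {A,C,D} {B,E} {F,G}
B F (8): add. Components now {A,C,D} {B,E,F,G}
C F (8): add. Components now {A,B,C,D,E,F,G}
Edges rejected before the tree was complete: 0.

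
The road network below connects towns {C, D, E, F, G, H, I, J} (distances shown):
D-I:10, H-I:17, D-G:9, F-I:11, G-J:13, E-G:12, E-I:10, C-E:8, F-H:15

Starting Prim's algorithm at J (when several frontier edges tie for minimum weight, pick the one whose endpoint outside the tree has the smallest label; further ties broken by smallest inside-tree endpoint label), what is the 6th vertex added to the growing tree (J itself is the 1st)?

Prim's algorithm from J:
Step 1: frontier [G-J 13] → take G-J (13); add G.
Step 2: frontier [D-G 9, E-G 12] → take D-G (9); add D.
Step 3: frontier [D-I 10, E-G 12] → take D-I (10); add I.
Step 4: frontier [E-G 12, E-I 10, F-I 11, H-I 17] → take E-I (10); add E.
Step 5: frontier [C-E 8, F-I 11, H-I 17] → take C-E (8); add C.
Step 6: frontier [F-I 11, H-I 17] → take F-I (11); add F.
Step 7: frontier [F-H 15, H-I 17] → take F-H (15); add H.
Vertex order: J, G, D, I, E, C, F, H. The 6th vertex is C.

C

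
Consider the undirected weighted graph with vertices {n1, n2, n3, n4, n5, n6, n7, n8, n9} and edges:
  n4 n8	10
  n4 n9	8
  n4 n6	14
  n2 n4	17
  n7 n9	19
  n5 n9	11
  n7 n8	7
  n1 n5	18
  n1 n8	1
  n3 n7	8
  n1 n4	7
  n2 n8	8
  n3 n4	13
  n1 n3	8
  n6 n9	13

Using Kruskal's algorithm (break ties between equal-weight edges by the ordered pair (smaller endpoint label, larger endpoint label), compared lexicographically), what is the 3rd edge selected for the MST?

n7-n8

Kruskal: consider edges lightest-first.
n1 n8 (1): add — endpoints in different components.
n1 n4 (7): add — endpoints in different components.
n7 n8 (7): add — endpoints in different components.
n1 n3 (8): add — endpoints in different components.
n2 n8 (8): add — endpoints in different components.
n3 n7 (8): skip — n3 and n7 already connected.
n4 n9 (8): add — endpoints in different components.
n4 n8 (10): skip — n8 and n4 already connected.
n5 n9 (11): add — endpoints in different components.
n3 n4 (13): skip — n4 and n3 already connected.
n6 n9 (13): add — endpoints in different components.
The 3rd edge added is n7 n8.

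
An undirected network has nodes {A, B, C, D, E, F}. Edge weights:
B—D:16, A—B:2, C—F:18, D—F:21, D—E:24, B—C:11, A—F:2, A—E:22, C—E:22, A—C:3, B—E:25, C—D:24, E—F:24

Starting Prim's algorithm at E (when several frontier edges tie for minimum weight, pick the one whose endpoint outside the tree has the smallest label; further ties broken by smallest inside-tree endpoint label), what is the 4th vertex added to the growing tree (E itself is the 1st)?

F

Prim, starting at E.
Step 1: cheapest edge leaving the tree is A—E (22); add A.
Step 2: cheapest edge leaving the tree is A—B (2); add B.
Step 3: cheapest edge leaving the tree is A—F (2); add F.
Step 4: cheapest edge leaving the tree is A—C (3); add C.
Step 5: cheapest edge leaving the tree is B—D (16); add D.
Vertex order: E, A, B, F, C, D. The 4th vertex is F.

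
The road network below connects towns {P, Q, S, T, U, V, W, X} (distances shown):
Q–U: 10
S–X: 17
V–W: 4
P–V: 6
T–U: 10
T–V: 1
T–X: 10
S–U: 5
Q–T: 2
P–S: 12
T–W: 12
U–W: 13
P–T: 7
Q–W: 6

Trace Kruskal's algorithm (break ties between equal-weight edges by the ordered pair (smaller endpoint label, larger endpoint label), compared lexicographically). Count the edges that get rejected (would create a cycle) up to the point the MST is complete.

3

Sort edges by weight, then run Kruskal:
T–V (1): add — endpoints in different components.
Q–T (2): add — endpoints in different components.
V–W (4): add — endpoints in different components.
S–U (5): add — endpoints in different components.
P–V (6): add — endpoints in different components.
Q–W (6): skip — Q and W already connected.
P–T (7): skip — P and T already connected.
Q–U (10): add — endpoints in different components.
T–U (10): skip — U and T already connected.
T–X (10): add — endpoints in different components.
Edges rejected before the tree was complete: 3.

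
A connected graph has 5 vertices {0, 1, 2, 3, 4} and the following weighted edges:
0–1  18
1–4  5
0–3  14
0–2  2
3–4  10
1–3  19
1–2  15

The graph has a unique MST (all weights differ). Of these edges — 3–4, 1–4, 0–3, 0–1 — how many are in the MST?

Kruskal's algorithm — process edges by increasing weight (ties by edge label):
0–2 (2): add. Components now {0,2} {1} {3} {4}
1–4 (5): add. Components now {0,2} {1,4} {3}
3–4 (10): add. Components now {0,2} {1,3,4}
0–3 (14): add. Components now {0,1,2,3,4}
MST edge set: {0–2, 1–4, 3–4, 0–3}.
Of the listed edges, {3–4, 1–4, 0–3} are in the MST → 3.

3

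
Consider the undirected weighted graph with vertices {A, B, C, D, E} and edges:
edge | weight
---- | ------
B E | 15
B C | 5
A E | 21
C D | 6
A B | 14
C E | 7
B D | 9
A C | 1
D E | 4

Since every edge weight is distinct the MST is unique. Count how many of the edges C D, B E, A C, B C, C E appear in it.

3

Kruskal's algorithm — process edges by increasing weight (ties by edge label):
A C (1): add. Components now {A,C} {B} {D} {E}
D E (4): add. Components now {A,C} {B} {D,E}
B C (5): add. Components now {A,B,C} {D,E}
C D (6): add. Components now {A,B,C,D,E}
MST edge set: {A C, D E, B C, C D}.
Of the listed edges, {C D, A C, B C} are in the MST → 3.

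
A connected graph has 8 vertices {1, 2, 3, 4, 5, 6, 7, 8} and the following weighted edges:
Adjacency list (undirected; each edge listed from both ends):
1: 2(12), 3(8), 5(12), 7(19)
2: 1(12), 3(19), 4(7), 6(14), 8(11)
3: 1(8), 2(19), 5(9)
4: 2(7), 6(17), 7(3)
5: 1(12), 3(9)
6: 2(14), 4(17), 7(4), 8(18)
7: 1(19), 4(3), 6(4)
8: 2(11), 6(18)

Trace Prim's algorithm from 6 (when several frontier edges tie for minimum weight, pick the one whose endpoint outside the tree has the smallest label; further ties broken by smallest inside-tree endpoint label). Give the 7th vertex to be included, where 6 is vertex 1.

Prim, starting at 6.
Step 1: cheapest edge leaving the tree is 6 7 (4); add 7.
Step 2: cheapest edge leaving the tree is 4 7 (3); add 4.
Step 3: cheapest edge leaving the tree is 2 4 (7); add 2.
Step 4: cheapest edge leaving the tree is 2 8 (11); add 8.
Step 5: cheapest edge leaving the tree is 1 2 (12); add 1.
Step 6: cheapest edge leaving the tree is 1 3 (8); add 3.
Step 7: cheapest edge leaving the tree is 3 5 (9); add 5.
Vertex order: 6, 7, 4, 2, 8, 1, 3, 5. The 7th vertex is 3.

3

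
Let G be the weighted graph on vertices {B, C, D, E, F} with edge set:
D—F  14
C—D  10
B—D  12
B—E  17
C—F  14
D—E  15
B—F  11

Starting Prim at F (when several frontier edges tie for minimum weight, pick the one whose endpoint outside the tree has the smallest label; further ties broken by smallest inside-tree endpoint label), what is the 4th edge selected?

Prim, starting at F.
Step 1: frontier [B—F 11, C—F 14, D—F 14] → take B—F (11); add B.
Step 2: frontier [B—D 12, B—E 17, C—F 14, D—F 14] → take B—D (12); add D.
Step 3: frontier [B—E 17, C—D 10, D—E 15, C—F 14] → take C—D (10); add C.
Step 4: frontier [B—E 17, D—E 15] → take D—E (15); add E.
The 4th edge added is D—E.

D-E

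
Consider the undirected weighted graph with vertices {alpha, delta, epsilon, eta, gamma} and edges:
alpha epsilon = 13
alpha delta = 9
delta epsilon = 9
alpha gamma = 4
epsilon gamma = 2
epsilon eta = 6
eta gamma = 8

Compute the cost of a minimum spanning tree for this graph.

Grow the tree from alpha using Prim:
Step 1: frontier [alpha gamma 4, alpha delta 9, alpha epsilon 13] → take alpha gamma (4); add gamma.
Step 2: frontier [alpha delta 9, alpha epsilon 13, epsilon gamma 2, eta gamma 8] → take epsilon gamma (2); add epsilon.
Step 3: frontier [alpha delta 9, epsilon eta 6, delta epsilon 9, eta gamma 8] → take epsilon eta (6); add eta.
Step 4: frontier [alpha delta 9, delta epsilon 9] → take alpha delta (9); add delta.
MST edges: alpha gamma, epsilon gamma, epsilon eta, alpha delta; total weight 4+2+6+9 = 21.

21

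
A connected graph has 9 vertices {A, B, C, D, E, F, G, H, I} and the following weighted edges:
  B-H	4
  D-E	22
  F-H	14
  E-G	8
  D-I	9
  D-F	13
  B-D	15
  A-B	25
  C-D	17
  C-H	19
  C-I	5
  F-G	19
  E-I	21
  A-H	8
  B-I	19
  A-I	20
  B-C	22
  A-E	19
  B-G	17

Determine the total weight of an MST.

78

Kruskal: consider edges lightest-first.
B-H (4): add — endpoints in different components.
C-I (5): add — endpoints in different components.
A-H (8): add — endpoints in different components.
E-G (8): add — endpoints in different components.
D-I (9): add — endpoints in different components.
D-F (13): add — endpoints in different components.
F-H (14): add — endpoints in different components.
B-D (15): skip — B and D already connected.
B-G (17): add — endpoints in different components.
MST edges: B-H, C-I, A-H, E-G, D-I, D-F, F-H, B-G; total weight 4+5+8+8+9+13+14+17 = 78.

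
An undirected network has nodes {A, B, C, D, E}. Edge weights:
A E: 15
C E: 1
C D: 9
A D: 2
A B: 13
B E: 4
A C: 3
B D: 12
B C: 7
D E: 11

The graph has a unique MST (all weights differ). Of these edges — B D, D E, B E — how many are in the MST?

1

Kruskal: consider edges lightest-first.
C E (1): add. Components now {A} {B} {C,E} {D}
A D (2): add. Components now {A,D} {B} {C,E}
A C (3): add. Components now {A,C,D,E} {B}
B E (4): add. Components now {A,B,C,D,E}
MST edge set: {C E, A D, A C, B E}.
Of the listed edges, {B E} are in the MST → 1.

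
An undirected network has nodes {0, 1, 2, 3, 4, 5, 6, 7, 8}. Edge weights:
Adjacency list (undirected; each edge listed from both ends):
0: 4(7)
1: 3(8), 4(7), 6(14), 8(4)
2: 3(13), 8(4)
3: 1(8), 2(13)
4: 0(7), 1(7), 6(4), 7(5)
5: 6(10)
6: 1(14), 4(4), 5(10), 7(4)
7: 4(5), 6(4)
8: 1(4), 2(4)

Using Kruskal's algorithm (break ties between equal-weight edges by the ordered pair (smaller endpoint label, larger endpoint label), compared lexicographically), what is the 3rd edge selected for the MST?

Kruskal's algorithm — process edges by increasing weight (ties by edge label):
1—8 (4): add — endpoints in different components.
2—8 (4): add — endpoints in different components.
4—6 (4): add — endpoints in different components.
6—7 (4): add — endpoints in different components.
4—7 (5): skip — 4 and 7 already connected.
0—4 (7): add — endpoints in different components.
1—4 (7): add — endpoints in different components.
1—3 (8): add — endpoints in different components.
5—6 (10): add — endpoints in different components.
The 3rd edge added is 4—6.

4-6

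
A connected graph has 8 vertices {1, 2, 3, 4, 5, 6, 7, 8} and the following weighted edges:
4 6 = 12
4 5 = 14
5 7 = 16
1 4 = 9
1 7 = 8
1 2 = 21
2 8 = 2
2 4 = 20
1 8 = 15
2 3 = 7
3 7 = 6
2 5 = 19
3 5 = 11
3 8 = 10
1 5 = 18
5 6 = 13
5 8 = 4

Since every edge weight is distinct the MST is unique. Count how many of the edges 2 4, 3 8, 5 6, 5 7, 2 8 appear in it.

1

Sort edges by weight, then run Kruskal:
2 8 (2): add — endpoints in different components.
5 8 (4): add — endpoints in different components.
3 7 (6): add — endpoints in different components.
2 3 (7): add — endpoints in different components.
1 7 (8): add — endpoints in different components.
1 4 (9): add — endpoints in different components.
3 8 (10): skip — 3 and 8 already connected.
3 5 (11): skip — 3 and 5 already connected.
4 6 (12): add — endpoints in different components.
MST edge set: {2 8, 5 8, 3 7, 2 3, 1 7, 1 4, 4 6}.
Of the listed edges, {2 8} are in the MST → 1.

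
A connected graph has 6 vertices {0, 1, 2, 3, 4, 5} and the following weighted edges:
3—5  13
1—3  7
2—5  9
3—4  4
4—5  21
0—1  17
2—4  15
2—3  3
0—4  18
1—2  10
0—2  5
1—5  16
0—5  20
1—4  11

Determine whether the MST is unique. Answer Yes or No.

Yes

Kruskal's algorithm — process edges by increasing weight (ties by edge label):
2—3 (3): add — endpoints in different components.
3—4 (4): add — endpoints in different components.
0—2 (5): add — endpoints in different components.
1—3 (7): add — endpoints in different components.
2—5 (9): add — endpoints in different components.
Every non-tree edge has weight strictly greater than the heaviest edge on the tree path between its endpoints, so the MST is unique.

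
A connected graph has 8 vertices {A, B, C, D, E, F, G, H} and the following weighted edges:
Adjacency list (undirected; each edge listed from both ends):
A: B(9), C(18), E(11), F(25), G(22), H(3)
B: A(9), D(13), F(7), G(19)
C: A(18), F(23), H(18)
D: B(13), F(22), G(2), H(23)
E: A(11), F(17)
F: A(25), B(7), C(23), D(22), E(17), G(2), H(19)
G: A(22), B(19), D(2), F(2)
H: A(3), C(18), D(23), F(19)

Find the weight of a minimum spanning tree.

Kruskal's algorithm — process edges by increasing weight (ties by edge label):
D–G (2): add — endpoints in different components.
F–G (2): add — endpoints in different components.
A–H (3): add — endpoints in different components.
B–F (7): add — endpoints in different components.
A–B (9): add — endpoints in different components.
A–E (11): add — endpoints in different components.
B–D (13): skip — B and D already connected.
E–F (17): skip — E and F already connected.
A–C (18): add — endpoints in different components.
MST edges: D–G, F–G, A–H, B–F, A–B, A–E, A–C; total weight 2+2+3+7+9+11+18 = 52.

52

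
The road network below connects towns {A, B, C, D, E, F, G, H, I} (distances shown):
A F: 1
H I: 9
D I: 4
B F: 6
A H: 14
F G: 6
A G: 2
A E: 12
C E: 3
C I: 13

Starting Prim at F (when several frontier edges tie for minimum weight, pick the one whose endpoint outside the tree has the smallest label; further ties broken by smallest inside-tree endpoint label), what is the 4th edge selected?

A-E

Grow the tree from F using Prim:
Step 1: frontier [A F 1, B F 6, F G 6] → take A F (1); add A.
Step 2: frontier [A G 2, A E 12, A H 14, B F 6, F G 6] → take A G (2); add G.
Step 3: frontier [A E 12, A H 14, B F 6] → take B F (6); add B.
Step 4: frontier [A E 12, A H 14] → take A E (12); add E.
Step 5: frontier [A H 14, C E 3] → take C E (3); add C.
Step 6: frontier [A H 14, C I 13] → take C I (13); add I.
Step 7: frontier [A H 14, D I 4, H I 9] → take D I (4); add D.
Step 8: frontier [A H 14, H I 9] → take H I (9); add H.
The 4th edge added is A E.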